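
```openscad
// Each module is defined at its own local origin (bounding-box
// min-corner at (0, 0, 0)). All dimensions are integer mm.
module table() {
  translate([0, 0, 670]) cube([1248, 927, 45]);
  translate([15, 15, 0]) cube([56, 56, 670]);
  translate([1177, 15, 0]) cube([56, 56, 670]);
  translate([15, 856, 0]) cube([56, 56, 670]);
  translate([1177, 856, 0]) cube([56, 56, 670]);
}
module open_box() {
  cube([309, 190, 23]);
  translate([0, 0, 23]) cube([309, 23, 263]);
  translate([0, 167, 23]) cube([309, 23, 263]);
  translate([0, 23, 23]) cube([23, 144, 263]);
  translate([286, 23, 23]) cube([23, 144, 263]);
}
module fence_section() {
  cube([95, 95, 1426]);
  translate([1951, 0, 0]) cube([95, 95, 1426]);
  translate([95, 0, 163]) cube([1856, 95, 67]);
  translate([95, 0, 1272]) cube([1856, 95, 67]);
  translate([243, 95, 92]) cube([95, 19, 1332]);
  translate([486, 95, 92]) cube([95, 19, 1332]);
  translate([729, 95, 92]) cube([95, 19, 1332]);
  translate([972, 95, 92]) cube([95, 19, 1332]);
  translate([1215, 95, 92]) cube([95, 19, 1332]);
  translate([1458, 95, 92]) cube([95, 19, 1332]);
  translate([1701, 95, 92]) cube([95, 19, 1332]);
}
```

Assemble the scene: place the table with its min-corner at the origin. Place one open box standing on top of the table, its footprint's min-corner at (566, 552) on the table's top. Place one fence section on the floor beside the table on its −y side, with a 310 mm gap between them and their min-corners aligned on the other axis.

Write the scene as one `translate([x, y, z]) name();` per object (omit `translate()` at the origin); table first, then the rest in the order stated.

table();
translate([566, 552, 715]) open_box();
translate([0, -424, 0]) fence_section();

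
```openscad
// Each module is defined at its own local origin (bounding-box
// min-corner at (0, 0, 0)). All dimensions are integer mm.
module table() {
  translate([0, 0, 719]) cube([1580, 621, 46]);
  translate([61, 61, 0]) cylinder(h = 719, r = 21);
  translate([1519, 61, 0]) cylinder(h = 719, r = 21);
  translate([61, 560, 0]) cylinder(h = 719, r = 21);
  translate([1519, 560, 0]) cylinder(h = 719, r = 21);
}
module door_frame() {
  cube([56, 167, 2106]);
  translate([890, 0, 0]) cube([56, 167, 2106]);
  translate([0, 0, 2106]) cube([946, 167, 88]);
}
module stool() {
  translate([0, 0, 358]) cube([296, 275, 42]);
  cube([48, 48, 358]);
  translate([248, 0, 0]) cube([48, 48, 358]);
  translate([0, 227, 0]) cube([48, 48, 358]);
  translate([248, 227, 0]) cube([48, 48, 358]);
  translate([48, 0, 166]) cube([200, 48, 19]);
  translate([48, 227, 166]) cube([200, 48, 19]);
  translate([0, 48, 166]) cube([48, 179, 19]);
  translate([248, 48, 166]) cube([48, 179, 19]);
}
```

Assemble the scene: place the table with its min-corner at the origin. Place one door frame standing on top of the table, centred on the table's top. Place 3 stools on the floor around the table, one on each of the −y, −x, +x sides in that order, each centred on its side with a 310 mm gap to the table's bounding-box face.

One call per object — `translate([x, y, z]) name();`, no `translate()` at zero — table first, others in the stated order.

table();
translate([317, 227, 765]) door_frame();
translate([642, -585, 0]) stool();
translate([-606, 173, 0]) stool();
translate([1890, 173, 0]) stool();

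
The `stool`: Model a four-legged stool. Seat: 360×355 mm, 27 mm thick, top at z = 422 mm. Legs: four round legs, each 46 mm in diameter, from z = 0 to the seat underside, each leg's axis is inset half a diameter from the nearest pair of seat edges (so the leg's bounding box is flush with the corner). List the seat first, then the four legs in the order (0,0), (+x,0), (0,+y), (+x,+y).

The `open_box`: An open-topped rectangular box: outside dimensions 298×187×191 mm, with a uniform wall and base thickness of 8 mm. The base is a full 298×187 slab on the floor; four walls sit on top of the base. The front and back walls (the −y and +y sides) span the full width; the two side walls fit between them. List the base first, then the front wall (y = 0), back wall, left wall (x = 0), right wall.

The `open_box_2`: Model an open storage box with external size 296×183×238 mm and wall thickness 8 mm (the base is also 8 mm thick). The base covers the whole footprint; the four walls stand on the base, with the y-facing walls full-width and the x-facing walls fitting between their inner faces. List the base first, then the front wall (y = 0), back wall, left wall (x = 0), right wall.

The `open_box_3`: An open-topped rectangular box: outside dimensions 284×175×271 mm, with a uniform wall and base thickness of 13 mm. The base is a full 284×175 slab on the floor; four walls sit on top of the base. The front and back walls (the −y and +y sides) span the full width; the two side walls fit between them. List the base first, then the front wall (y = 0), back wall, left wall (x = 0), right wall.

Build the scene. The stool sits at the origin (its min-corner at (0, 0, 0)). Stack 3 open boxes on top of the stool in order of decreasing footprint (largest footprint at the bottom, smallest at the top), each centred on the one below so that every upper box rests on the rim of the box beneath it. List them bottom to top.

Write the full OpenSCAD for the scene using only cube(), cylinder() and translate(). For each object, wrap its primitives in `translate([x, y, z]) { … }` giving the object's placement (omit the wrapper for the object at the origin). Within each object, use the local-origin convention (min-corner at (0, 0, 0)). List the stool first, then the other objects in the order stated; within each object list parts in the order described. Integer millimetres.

translate([0, 0, 395]) cube([360, 355, 27]);
translate([23, 23, 0]) cylinder(h = 395, r = 23);
translate([337, 23, 0]) cylinder(h = 395, r = 23);
translate([23, 332, 0]) cylinder(h = 395, r = 23);
translate([337, 332, 0]) cylinder(h = 395, r = 23);
translate([31, 84, 422]) {
  cube([298, 187, 8]);
  translate([0, 0, 8]) cube([298, 8, 183]);
  translate([0, 179, 8]) cube([298, 8, 183]);
  translate([0, 8, 8]) cube([8, 171, 183]);
  translate([290, 8, 8]) cube([8, 171, 183]);
}
translate([32, 86, 613]) {
  cube([296, 183, 8]);
  translate([0, 0, 8]) cube([296, 8, 230]);
  translate([0, 175, 8]) cube([296, 8, 230]);
  translate([0, 8, 8]) cube([8, 167, 230]);
  translate([288, 8, 8]) cube([8, 167, 230]);
}
translate([38, 90, 851]) {
  cube([284, 175, 13]);
  translate([0, 0, 13]) cube([284, 13, 258]);
  translate([0, 162, 13]) cube([284, 13, 258]);
  translate([0, 13, 13]) cube([13, 149, 258]);
  translate([271, 13, 13]) cube([13, 149, 258]);
}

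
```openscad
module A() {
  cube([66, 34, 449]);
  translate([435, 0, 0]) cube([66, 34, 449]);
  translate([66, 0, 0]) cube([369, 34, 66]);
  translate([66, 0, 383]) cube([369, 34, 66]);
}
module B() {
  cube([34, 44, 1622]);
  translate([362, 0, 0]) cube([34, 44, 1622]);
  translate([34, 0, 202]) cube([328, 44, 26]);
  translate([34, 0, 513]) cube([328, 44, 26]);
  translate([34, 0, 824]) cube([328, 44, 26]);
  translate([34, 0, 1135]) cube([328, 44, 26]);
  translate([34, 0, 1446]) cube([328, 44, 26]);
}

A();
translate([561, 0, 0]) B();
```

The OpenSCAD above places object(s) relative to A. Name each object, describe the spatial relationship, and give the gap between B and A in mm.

The ladder's nearest face is 60 mm from the picture frame's +x face.

A is a picture frame. B is a ladder. The ladder is on the floor beside the picture frame on its +x side. The gap between the ladder and the picture frame is 60 mm.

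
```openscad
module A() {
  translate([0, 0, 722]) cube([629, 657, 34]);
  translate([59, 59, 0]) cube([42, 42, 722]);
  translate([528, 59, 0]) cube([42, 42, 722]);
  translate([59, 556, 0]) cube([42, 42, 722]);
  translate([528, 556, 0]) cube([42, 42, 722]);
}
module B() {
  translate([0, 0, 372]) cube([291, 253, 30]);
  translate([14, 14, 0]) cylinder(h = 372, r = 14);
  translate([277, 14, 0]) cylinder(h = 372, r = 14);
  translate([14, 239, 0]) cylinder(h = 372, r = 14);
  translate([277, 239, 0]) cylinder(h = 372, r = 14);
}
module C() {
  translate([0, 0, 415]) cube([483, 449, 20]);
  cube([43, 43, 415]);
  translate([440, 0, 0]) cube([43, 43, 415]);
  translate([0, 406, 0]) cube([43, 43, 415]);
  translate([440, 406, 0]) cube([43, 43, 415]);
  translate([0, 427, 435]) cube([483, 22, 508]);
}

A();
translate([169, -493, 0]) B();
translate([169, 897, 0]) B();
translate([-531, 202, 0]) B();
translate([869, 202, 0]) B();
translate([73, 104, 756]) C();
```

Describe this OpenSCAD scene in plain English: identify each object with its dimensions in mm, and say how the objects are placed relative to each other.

A is a rectangular dining table. The top is 629×657×34 mm with its upper surface at z = 756 mm. It stands on four 42×42 mm square legs, each inset 59 mm from the nearest pair of top edges, running from the floor to the underside of the top.

B is a simple wooden stool: a rectangular seat 291 mm (x) by 253 mm (y), 30 mm thick, top face at z = 402 mm, on four round legs, each 28 mm in diameter. The legs rest on z = 0, each leg's axis is inset half a diameter from the nearest pair of seat edges (so the leg's bounding box is flush with the corner).

C is a chair. The seat is a 483×449×20 mm slab with its top at z = 435 mm, on four 43×43 mm corner legs (flush with the seat edges, standing on z = 0). A flat backrest 22 mm thick, 508 mm tall, spans the full seat width and rises from the seat top along its +y edge, rear face flush with the rear of the seat.

Four stools sit around the table at the −y, +y, −x, +x sides. The chair is on top of the table, centred.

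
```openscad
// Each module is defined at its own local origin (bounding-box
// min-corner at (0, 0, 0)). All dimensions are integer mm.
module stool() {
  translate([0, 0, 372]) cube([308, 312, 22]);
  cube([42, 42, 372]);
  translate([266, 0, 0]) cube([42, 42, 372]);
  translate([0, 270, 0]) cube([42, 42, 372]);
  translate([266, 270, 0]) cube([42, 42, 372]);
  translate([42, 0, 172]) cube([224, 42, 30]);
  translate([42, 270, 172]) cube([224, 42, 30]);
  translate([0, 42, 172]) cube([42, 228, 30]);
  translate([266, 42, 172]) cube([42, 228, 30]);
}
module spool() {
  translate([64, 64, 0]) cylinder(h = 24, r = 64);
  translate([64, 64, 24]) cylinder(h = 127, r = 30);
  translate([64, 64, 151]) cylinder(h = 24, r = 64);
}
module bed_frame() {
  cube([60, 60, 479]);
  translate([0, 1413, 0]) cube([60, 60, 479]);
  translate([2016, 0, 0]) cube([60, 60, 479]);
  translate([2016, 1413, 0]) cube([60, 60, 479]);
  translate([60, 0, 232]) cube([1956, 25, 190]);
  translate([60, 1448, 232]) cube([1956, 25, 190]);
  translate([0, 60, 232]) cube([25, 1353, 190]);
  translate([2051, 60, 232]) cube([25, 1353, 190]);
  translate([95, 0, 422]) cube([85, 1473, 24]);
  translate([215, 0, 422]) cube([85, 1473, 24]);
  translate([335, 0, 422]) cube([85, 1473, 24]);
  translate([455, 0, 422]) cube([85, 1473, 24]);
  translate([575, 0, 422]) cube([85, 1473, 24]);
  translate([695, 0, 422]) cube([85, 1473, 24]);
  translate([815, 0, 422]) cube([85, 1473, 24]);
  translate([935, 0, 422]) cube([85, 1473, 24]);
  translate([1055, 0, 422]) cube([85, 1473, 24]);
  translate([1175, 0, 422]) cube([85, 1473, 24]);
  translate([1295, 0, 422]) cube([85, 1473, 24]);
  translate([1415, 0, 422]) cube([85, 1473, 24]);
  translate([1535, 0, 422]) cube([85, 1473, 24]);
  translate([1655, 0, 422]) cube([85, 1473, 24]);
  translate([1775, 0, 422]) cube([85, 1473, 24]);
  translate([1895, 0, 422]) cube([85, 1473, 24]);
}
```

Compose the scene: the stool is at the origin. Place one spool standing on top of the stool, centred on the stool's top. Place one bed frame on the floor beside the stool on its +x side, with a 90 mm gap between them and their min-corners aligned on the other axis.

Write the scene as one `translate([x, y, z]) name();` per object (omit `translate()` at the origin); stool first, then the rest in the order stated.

stool();
translate([90, 92, 394]) spool();
translate([398, 0, 0]) bed_frame();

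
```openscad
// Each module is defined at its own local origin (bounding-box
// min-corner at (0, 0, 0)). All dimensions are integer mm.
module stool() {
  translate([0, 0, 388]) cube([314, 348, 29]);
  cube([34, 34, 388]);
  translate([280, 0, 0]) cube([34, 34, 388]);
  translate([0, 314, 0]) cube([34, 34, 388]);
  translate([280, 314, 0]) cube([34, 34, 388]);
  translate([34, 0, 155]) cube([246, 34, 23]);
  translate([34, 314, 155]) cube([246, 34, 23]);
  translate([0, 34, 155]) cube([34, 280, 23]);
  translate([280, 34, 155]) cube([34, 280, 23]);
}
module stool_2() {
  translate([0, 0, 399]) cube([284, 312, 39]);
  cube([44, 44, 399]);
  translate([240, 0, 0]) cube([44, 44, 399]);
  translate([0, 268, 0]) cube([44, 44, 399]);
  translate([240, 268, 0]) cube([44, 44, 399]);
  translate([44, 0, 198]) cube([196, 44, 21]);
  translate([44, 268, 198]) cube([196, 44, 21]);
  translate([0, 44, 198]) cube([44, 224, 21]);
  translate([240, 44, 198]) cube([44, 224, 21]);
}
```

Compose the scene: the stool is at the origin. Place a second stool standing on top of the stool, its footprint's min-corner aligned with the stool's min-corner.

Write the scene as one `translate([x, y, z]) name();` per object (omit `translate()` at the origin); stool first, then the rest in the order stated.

stool();
translate([0, 0, 417]) stool_2();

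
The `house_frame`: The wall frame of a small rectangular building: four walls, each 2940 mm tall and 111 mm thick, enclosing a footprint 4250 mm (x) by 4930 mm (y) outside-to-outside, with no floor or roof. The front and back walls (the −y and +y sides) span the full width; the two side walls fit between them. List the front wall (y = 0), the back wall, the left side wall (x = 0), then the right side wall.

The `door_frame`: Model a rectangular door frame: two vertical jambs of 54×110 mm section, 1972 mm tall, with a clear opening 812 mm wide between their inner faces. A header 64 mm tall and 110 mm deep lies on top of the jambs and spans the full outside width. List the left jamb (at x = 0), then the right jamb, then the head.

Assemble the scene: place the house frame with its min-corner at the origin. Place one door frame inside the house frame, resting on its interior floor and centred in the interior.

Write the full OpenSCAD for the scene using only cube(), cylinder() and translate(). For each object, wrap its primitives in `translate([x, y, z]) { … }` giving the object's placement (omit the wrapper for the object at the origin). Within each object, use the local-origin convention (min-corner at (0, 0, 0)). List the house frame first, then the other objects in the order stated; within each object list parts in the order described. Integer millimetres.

cube([4250, 111, 2940]);
translate([0, 4819, 0]) cube([4250, 111, 2940]);
translate([0, 111, 0]) cube([111, 4708, 2940]);
translate([4139, 111, 0]) cube([111, 4708, 2940]);
translate([1665, 2410, 0]) {
  cube([54, 110, 1972]);
  translate([866, 0, 0]) cube([54, 110, 1972]);
  translate([0, 0, 1972]) cube([920, 110, 64]);
}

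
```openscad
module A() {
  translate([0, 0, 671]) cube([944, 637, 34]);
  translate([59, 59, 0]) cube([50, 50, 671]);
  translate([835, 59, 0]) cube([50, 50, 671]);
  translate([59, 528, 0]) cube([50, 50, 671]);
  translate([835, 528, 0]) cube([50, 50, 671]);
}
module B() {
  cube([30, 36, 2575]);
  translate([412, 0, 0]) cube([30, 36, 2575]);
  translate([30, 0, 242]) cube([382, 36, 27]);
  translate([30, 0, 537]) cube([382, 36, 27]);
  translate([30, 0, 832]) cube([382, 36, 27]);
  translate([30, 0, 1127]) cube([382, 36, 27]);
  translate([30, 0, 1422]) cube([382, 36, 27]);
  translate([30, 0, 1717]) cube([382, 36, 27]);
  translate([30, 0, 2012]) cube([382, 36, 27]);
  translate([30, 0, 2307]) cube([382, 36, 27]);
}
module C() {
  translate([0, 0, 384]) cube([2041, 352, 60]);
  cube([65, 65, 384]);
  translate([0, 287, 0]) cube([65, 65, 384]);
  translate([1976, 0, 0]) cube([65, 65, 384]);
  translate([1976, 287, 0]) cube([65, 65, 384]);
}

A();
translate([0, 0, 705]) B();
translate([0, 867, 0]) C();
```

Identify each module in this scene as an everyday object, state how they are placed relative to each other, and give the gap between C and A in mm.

A is a table. B is a ladder. C is a bench. The ladder is on top of the table. The bench is on the floor beside the table on its +y side. The gap between the bench and the table is 230 mm.

The bench's nearest face is 230 mm from the table's +y face.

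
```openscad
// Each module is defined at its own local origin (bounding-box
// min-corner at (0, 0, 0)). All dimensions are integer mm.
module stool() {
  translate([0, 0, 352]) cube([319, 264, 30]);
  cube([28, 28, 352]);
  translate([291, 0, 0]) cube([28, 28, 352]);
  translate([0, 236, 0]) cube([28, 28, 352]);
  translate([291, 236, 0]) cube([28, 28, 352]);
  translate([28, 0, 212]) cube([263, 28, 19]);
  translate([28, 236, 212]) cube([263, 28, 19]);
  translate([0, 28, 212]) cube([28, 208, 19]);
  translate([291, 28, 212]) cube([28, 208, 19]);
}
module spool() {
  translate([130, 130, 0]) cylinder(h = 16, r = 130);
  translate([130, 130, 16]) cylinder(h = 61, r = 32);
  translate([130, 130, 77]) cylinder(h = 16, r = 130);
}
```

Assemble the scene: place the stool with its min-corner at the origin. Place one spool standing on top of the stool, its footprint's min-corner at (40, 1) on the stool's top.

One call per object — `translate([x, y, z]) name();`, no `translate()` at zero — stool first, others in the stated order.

stool();
translate([40, 1, 382]) spool();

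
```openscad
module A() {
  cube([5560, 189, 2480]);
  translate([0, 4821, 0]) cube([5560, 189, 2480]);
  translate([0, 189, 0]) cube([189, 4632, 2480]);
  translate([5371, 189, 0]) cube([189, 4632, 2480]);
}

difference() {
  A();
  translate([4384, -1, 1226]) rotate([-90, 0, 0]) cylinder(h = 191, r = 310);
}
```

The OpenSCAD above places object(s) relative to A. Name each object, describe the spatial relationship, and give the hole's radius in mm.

A is a house frame. The house frame has a circular hole through its front wall. The hole's radius is 310 mm.

The subtracted cylinder has r = 310 mm.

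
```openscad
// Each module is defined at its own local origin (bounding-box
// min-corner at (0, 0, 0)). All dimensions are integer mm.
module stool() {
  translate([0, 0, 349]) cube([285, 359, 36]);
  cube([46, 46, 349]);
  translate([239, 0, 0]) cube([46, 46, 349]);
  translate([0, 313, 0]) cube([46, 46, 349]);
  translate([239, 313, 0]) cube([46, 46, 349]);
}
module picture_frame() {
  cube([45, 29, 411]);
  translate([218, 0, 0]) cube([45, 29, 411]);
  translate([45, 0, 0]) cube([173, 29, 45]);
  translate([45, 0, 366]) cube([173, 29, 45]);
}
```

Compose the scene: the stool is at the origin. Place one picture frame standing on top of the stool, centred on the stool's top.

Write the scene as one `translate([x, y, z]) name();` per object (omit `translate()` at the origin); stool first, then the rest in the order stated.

stool();
translate([11, 165, 385]) picture_frame();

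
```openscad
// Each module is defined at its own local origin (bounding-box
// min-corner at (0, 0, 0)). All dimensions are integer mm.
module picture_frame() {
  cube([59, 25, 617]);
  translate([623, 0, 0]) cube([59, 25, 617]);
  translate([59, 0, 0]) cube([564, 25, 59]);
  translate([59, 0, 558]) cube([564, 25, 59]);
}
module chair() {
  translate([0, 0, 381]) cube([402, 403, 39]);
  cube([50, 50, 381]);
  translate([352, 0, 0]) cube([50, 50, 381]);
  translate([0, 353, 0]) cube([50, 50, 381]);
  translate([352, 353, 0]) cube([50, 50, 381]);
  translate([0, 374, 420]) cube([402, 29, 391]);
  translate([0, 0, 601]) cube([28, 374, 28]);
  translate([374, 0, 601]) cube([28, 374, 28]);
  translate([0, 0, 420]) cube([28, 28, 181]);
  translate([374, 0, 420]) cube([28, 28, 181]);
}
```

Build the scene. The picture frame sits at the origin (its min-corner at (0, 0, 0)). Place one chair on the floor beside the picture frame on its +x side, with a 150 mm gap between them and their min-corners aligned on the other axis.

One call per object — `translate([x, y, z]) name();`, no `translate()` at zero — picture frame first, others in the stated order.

picture_frame();
translate([832, 0, 0]) chair();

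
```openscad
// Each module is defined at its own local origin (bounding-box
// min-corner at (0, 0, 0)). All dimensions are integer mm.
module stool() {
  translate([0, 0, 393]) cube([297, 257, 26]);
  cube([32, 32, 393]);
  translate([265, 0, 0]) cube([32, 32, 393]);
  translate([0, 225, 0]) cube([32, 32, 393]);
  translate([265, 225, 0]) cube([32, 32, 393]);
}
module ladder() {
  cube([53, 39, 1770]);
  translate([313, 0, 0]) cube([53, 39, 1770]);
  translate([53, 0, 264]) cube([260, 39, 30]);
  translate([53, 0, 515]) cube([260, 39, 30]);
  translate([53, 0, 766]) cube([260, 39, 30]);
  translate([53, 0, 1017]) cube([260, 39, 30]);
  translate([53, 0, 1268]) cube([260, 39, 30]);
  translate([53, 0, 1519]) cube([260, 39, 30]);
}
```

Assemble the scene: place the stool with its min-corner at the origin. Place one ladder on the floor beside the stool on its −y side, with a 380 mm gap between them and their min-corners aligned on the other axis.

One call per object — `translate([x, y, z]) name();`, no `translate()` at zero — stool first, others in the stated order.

stool();
translate([0, -419, 0]) ladder();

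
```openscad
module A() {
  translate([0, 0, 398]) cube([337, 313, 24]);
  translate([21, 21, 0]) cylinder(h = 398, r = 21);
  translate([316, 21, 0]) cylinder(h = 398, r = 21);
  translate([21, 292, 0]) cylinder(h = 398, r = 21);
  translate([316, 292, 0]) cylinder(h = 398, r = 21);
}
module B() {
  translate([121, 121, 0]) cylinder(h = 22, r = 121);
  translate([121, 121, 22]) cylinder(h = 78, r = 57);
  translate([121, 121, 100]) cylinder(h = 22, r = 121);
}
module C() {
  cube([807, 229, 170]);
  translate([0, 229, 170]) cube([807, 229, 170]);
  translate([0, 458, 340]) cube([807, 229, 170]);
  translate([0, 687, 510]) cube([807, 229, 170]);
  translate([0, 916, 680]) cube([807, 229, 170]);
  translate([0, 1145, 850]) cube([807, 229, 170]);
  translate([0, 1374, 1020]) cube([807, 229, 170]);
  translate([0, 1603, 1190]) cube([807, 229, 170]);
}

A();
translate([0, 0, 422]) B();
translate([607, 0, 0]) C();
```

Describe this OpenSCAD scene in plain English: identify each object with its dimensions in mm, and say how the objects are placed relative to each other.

A is a four-legged stool. The seat is a 337×313×24 mm slab whose top surface is at z = 422 mm; four round legs, each 42 mm in diameter, run from the floor (z = 0) to the underside of the seat, each leg's axis is inset half a diameter from the nearest pair of seat edges (so the leg's bounding box is flush with the corner).

B is a spool: two coaxial disc flanges of radius 121 mm and thickness 22 mm, joined by a core cylinder of radius 57 mm and height 78 mm. The lower flange rests on z = 0 and the three cylinders share a vertical axis.

C is a straight staircase of 8 solid steps. Each step is 807 mm wide (x), 229 mm deep (y, the going) and 170 mm tall (the rise). The first step rests on the floor; each subsequent step sits one going further in +y and one rise higher in +z, directly behind and above the previous step with no overlap.

The spool is on top of the stool. The staircase is on the floor beside the stool on its +x side.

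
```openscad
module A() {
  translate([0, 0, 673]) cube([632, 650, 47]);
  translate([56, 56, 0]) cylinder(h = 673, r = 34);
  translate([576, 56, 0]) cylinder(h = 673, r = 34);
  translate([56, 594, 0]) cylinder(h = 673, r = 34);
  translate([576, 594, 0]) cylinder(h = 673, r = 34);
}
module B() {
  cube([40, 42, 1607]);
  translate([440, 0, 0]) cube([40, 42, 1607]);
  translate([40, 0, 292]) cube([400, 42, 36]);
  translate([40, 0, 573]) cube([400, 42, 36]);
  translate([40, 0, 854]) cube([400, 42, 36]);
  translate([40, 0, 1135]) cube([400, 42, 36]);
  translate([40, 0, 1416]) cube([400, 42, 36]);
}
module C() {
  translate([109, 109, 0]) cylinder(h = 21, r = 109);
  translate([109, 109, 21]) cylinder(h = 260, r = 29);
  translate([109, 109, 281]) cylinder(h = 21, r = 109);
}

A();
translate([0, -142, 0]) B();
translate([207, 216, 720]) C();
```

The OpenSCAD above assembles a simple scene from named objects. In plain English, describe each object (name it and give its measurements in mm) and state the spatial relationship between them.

A is a rectangular dining table. The top is 632×650×47 mm with its upper surface at z = 720 mm. It stands on four round legs of 68 mm diameter, each leg's bounding box inset 22 mm from the nearest pair of top edges, running from the floor to the underside of the top.

B is a wooden ladder with two side rails of 40×42 mm section and 1607 mm height, set 480 mm apart overall. Between them run 5 rectangular rungs (42 mm deep, 36 mm thick), front faces flush with the rails' −y face. The bottom of the first rung is 292 mm above the floor and each subsequent rung is 281 mm higher than the one below.

C is a spool: two coaxial disc flanges of radius 109 mm and thickness 21 mm, joined by a core cylinder of radius 29 mm and height 260 mm. The lower flange rests on z = 0 and the three cylinders share a vertical axis.

The ladder is on the floor beside the table on its −y side. The spool is on top of the table, centred.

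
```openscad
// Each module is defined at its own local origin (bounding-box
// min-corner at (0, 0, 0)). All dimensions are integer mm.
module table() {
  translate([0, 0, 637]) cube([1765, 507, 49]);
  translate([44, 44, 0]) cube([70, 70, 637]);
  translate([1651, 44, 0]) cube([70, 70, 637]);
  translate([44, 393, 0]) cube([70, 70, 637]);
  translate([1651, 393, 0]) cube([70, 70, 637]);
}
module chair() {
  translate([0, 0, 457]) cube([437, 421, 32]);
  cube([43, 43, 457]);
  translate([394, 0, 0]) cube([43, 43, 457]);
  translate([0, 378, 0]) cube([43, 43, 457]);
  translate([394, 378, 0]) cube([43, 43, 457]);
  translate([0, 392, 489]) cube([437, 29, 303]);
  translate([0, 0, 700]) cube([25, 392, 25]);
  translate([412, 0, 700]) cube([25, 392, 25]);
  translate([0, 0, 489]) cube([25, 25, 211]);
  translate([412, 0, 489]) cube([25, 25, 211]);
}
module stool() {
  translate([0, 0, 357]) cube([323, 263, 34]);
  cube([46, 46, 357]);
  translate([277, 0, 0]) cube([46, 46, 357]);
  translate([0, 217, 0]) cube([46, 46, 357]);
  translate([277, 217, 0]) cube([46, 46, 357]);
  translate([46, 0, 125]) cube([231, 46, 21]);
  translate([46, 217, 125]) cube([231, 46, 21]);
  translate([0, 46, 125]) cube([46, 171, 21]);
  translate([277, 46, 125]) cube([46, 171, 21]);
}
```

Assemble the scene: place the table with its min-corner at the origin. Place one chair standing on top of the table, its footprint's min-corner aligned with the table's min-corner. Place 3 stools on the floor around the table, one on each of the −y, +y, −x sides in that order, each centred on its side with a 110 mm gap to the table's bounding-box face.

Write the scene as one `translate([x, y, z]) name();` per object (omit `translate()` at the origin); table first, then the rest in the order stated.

table();
translate([0, 0, 686]) chair();
translate([721, -373, 0]) stool();
translate([721, 617, 0]) stool();
translate([-433, 122, 0]) stool();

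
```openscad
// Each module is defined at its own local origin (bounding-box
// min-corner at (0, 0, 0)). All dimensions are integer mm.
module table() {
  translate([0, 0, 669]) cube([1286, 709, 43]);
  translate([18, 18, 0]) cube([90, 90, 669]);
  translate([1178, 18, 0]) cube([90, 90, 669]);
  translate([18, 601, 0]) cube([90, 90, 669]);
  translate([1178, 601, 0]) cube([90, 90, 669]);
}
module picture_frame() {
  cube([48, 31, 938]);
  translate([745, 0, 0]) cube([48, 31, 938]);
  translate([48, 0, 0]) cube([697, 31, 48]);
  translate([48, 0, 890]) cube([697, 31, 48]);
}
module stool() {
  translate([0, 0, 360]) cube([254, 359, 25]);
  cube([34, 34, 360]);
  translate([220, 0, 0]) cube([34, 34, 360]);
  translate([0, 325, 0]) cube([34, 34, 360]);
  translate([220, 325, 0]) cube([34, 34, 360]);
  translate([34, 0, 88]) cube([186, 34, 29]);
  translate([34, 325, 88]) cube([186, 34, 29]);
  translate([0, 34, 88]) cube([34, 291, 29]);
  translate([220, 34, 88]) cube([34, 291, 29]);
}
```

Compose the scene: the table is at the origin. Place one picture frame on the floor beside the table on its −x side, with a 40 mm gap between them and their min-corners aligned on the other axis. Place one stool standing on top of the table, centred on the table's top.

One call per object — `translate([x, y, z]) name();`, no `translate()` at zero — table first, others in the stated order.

table();
translate([-833, 0, 0]) picture_frame();
translate([516, 175, 712]) stool();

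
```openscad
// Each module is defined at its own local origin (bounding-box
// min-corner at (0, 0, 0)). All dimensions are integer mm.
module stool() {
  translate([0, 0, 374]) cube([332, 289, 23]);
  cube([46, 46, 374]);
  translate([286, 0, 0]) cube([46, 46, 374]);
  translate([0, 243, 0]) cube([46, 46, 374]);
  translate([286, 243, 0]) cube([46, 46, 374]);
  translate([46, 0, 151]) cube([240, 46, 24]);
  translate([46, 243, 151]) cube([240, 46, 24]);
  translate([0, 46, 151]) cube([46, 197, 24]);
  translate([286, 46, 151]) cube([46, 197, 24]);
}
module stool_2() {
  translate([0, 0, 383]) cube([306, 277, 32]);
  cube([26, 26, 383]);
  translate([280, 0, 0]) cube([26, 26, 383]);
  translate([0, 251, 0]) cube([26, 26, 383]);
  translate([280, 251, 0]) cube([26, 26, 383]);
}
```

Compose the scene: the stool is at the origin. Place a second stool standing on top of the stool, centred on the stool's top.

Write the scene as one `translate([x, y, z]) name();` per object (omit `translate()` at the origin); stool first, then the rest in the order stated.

stool();
translate([13, 6, 397]) stool_2();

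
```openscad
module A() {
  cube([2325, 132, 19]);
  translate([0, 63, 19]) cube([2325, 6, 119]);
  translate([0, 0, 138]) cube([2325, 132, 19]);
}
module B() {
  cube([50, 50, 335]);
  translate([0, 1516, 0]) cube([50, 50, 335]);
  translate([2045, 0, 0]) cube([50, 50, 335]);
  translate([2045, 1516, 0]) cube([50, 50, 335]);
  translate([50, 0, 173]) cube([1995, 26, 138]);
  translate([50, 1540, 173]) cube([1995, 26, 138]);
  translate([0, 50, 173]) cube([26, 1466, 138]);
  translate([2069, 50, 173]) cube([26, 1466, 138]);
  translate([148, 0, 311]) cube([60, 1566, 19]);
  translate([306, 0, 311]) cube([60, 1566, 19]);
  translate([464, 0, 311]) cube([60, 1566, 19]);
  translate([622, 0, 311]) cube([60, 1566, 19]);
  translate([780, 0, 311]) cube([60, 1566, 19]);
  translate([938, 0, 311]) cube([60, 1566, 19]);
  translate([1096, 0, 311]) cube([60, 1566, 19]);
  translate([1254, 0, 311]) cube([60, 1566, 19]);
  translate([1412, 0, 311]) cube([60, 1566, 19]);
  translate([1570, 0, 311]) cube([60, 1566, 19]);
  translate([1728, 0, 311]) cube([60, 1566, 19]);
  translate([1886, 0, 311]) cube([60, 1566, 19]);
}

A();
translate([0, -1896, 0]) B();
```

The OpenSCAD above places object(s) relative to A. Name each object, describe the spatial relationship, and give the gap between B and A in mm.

A is an I-beam. B is a bed frame. The bed frame is on the floor beside the I-beam on its −y side. The gap between the bed frame and the I-beam is 330 mm.

The bed frame's nearest face is 330 mm from the I-beam's −y face.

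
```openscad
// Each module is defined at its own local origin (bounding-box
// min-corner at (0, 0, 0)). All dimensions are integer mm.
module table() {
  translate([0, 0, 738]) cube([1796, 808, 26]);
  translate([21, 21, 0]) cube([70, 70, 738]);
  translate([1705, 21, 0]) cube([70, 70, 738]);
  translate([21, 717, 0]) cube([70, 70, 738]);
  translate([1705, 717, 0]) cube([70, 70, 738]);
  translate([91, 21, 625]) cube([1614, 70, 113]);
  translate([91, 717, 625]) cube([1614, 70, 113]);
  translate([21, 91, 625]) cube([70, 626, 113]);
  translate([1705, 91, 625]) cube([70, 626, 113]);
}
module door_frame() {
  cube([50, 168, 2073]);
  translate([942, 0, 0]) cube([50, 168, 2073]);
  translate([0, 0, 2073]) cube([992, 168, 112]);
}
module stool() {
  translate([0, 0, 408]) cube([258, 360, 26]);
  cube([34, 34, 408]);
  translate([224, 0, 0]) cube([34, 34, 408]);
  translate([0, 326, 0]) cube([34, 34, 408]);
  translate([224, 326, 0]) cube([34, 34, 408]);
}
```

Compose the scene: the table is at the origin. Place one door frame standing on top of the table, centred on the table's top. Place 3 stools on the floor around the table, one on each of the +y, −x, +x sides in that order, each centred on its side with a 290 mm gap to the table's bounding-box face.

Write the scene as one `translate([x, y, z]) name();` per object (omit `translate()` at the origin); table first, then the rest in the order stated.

table();
translate([402, 320, 764]) door_frame();
translate([769, 1098, 0]) stool();
translate([-548, 224, 0]) stool();
translate([2086, 224, 0]) stool();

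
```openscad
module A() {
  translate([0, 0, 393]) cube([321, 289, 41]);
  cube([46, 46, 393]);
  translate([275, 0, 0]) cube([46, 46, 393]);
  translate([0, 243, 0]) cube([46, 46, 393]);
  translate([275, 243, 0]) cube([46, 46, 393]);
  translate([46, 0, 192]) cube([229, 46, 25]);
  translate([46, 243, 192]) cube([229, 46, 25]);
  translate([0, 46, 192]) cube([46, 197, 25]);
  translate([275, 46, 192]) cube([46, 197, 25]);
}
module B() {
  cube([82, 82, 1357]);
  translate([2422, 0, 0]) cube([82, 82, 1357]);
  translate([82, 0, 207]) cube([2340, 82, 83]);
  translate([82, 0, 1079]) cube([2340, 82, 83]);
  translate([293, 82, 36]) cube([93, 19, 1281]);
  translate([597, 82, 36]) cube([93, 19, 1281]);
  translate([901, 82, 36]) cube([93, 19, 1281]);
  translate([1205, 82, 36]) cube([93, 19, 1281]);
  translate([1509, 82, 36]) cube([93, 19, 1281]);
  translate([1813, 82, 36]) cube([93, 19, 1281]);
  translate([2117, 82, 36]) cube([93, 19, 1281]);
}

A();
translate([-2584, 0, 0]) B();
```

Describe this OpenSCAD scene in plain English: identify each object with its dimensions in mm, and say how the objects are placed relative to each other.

A is a simple wooden stool: a rectangular seat 321 mm (x) by 289 mm (y), 41 mm thick, top face at z = 434 mm, on four square legs, each 46×46 mm in cross-section. The legs rest on z = 0, each flush with a corner of the seat. Four stretchers, 46 mm wide and 25 mm tall, connect adjacent legs with their undersides at z = 192 mm, each running between the inner faces of the legs it joins and aligned with the legs' outer faces on the other axis.

B is a fence section. Two 82×82 mm posts, 1357 mm tall, stand on the floor with a clear span of 2340 mm between their inner faces. Two horizontal rails of 82×83 mm section span the gap between the posts with their undersides at z = 207 mm and z = 1079 mm, flush with the posts' −y face. 7 pickets, each 93 mm wide, 19 mm thick and 1281 mm tall, are fixed to the +y face of the rails with their bottoms at z = 36 mm, evenly spaced across the span with equal gaps (rounded down to the nearest mm) at the −x end and between each pair — any rounding remainder accumulates at the +x end.

The fence section is on the floor beside the stool on its −x side.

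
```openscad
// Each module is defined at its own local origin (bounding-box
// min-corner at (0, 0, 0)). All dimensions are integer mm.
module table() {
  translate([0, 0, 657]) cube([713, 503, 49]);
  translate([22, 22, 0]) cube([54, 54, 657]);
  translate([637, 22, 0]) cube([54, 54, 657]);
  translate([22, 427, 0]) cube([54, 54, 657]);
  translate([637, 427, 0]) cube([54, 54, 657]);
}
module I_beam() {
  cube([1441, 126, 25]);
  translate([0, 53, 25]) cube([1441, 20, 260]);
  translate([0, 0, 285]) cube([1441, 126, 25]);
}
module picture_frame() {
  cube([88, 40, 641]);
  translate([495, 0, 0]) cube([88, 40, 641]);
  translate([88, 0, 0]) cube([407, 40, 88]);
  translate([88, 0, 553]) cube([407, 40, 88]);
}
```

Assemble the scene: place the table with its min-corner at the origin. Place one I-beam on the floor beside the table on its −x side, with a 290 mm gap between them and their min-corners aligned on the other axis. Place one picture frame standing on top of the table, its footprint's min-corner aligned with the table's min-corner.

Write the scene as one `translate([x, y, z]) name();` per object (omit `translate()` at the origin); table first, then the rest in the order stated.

table();
translate([-1731, 0, 0]) I_beam();
translate([0, 0, 706]) picture_frame();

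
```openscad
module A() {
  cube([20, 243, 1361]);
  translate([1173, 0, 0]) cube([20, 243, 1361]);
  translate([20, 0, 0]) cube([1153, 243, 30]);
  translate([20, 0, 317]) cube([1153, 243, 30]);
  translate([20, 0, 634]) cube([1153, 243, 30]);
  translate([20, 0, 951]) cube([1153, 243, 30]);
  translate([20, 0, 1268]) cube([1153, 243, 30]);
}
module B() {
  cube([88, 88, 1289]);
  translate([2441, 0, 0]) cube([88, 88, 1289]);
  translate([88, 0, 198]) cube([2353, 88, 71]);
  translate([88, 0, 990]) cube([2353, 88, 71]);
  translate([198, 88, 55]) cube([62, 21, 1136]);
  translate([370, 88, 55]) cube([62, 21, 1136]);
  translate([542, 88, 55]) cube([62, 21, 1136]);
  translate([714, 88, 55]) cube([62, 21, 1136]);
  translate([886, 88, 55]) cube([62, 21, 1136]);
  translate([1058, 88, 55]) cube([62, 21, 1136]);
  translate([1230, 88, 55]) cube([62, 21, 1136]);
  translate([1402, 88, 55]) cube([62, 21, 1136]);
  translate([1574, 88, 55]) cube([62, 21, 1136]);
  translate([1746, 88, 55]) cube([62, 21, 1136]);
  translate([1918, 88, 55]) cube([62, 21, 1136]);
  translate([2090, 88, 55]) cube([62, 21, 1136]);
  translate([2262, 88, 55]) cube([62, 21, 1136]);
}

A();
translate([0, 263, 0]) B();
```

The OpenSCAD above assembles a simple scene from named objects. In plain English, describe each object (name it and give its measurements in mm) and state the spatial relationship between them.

A is a bookshelf 1193 mm wide overall, 243 mm deep and 1361 mm tall. The two sides are 20 mm thick vertical panels. 5 horizontal shelves of 30 mm thickness span between the inner faces of the sides; the lowest shelf sits on the floor and shelves are stacked with a clear vertical gap of 287 mm between each pair.

B is a fence section. Two 88×88 mm posts, 1289 mm tall, stand on the floor with a clear span of 2353 mm between their inner faces. Two horizontal rails of 88×71 mm section span the gap between the posts with their undersides at z = 198 mm and z = 990 mm, flush with the posts' −y face. 13 pickets, each 62 mm wide, 21 mm thick and 1136 mm tall, are fixed to the +y face of the rails with their bottoms at z = 55 mm, evenly spaced across the span with equal gaps (rounded down to the nearest mm) at the −x end and between each pair — any rounding remainder accumulates at the +x end.

The fence section is on the floor beside the bookshelf on its +y side.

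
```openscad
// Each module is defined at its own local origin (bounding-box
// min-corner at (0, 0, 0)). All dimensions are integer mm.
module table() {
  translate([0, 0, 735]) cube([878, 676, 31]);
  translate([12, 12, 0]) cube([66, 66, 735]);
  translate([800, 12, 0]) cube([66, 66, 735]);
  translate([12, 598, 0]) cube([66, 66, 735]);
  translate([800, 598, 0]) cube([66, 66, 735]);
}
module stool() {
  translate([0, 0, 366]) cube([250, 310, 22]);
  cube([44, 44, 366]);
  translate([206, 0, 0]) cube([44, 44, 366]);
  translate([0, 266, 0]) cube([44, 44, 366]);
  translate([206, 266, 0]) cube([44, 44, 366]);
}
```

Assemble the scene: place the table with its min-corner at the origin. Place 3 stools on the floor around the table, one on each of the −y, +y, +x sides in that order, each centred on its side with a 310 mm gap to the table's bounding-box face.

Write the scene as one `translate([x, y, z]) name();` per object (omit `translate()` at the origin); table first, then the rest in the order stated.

table();
translate([314, -620, 0]) stool();
translate([314, 986, 0]) stool();
translate([1188, 183, 0]) stool();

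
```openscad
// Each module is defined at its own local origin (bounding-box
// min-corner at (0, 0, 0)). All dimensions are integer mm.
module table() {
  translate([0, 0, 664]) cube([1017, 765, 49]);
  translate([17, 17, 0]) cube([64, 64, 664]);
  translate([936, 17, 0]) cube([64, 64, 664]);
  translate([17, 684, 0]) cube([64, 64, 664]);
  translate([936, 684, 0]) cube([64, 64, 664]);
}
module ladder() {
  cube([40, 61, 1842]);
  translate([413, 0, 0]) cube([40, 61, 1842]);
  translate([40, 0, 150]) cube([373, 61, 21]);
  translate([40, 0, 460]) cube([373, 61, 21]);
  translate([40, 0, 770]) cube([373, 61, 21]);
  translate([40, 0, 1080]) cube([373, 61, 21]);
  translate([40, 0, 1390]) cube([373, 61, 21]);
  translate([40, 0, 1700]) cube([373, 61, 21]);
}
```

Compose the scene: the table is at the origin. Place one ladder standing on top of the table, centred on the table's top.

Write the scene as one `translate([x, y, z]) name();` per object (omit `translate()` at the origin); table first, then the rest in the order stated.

table();
translate([282, 352, 713]) ladder();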